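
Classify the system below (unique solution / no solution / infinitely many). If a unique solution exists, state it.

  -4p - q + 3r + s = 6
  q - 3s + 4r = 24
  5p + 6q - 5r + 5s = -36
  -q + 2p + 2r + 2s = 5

p = 1, q = -1, r = 4, s = -3

Row-reduce the augmented matrix:
R1 ← R1 / (-4).
R3 ← R3 − 5·R1.
R4 ← R4 − 2·R1.
R1 ← R1 − 1/4·R2.
R3 ← R3 − 19/4·R2.
R4 ← R4 + 3/2·R2.
R3 ← R3 / (-81/4).
R1 ← R1 + 7/4·R3.
R2 ← R2 − 4·R3.
R4 ← R4 − 19/2·R3.
R4 ← R4 / (617/81).
R1 ← R1 + 103/81·R4.
R2 ← R2 − 85/81·R4.
R3 ← R3 + 82/81·R4.
Reading off the reduced rows gives p = 1, q = -1, r = 4, s = -3.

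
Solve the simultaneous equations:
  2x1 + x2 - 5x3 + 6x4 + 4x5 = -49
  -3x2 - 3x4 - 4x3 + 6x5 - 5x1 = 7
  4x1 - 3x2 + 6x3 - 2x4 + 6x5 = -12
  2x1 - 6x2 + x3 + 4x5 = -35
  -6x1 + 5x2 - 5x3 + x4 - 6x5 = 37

Row-reduce the augmented matrix:
R1 ← R1 / (2).
R2 ← R2 + 5·R1.
R3 ← R3 − 4·R1.
R4 ← R4 − 2·R1.
R5 ← R5 + 6·R1.
R2 ← R2 / (-1/2).
R1 ← R1 − 1/2·R2.
R3 ← R3 + 5·R2.
R4 ← R4 + 7·R2.
R5 ← R5 − 8·R2.
R3 ← R3 / (181).
R1 ← R1 + 19·R3.
R2 ← R2 − 33·R3.
R4 ← R4 − 237·R3.
R5 ← R5 + 284·R3.
R4 ← R4 / (264/181).
R1 ← R1 − 169/181·R4.
R2 ← R2 − 78/181·R4.
R3 ← R3 + 134/181·R4.
R5 ← R5 − 135/181·R4.
R5 ← R5 / (611/44).
R1 ← R1 − 1135/132·R5.
R2 ← R2 − 23/22·R5.
R3 ← R3 + 457/66·R5.
R4 ← R4 + 1075/132·R5.
Reading off the reduced rows gives x1 = -5, x2 = 4, x3 = 3, x4 = -4, x5 = -1.

x1 = -5, x2 = 4, x3 = 3, x4 = -4, x5 = -1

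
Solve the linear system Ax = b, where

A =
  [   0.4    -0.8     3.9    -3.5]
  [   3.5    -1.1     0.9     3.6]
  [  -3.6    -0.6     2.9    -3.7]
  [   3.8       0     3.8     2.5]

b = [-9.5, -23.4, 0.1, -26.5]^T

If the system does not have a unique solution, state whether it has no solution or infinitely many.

Row-reduce the augmented matrix:
R1 ← R1 / (2/5).
R2 ← R2 − 7/2·R1.
R3 ← R3 + 18/5·R1.
R4 ← R4 − 19/5·R1.
R2 ← R2 / (59/10).
R1 ← R1 + 2·R2.
R3 ← R3 + 39/5·R2.
R4 ← R4 − 38/5·R2.
R3 ← R3 / (-6991/1180).
R1 ← R1 + 357/236·R3.
R2 ← R2 + 1329/236·R3.
R4 ← R4 − 11267/1180·R3.
R4 ← R4 / (549151/69910).
R1 ← R1 − 2003/6991·R4.
R2 ← R2 + 26206/6991·R4.
R3 ← R3 + 11855/6991·R4.
Reading off the reduced rows gives x_1 = -1, x_2 = 5, x_3 = -4, x_4 = -3.

x_1 = -1, x_2 = 5, x_3 = -4, x_4 = -3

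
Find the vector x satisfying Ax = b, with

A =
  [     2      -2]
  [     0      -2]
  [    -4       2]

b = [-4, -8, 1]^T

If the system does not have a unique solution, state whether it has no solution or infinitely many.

Row-reduce:
R1 ← R1 / (2).
R3 ← R3 + 4·R1.
R2 ← R2 / (-2).
R1 ← R1 + 1·R2.
R3 ← R3 + 2·R2.
Row 3 reduces to 0 = 1, a contradiction. The system is inconsistent.

no solution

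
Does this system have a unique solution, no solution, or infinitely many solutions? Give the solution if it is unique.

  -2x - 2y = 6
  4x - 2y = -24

Row-reduce the augmented matrix:
R1 ← R1 / (-2).
R2 ← R2 − 4·R1.
R2 ← R2 / (-6).
R1 ← R1 − 1·R2.
Reading off the reduced rows gives x = -5, y = 2.

x = -5, y = 2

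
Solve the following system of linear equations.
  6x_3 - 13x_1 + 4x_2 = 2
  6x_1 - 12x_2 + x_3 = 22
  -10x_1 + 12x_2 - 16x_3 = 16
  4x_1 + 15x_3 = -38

Row-reduce the augmented matrix:
R1 ← R1 / (-13).
R2 ← R2 − 6·R1.
R3 ← R3 + 10·R1.
R4 ← R4 − 4·R1.
R2 ← R2 / (-132/13).
R1 ← R1 + 4/13·R2.
R3 ← R3 − 116/13·R2.
R4 ← R4 − 16/13·R2.
R3 ← R3 / (-571/33).
R1 ← R1 + 19/33·R3.
R2 ← R2 + 49/132·R3.
R4 ← R4 − 571/33·R3.
R4 reduces to 0 = 0, so the extra equation is consistent.
Reading off the reduced rows gives x_1 = -2, x_2 = -3, x_3 = -2.

x_1 = -2, x_2 = -3, x_3 = -2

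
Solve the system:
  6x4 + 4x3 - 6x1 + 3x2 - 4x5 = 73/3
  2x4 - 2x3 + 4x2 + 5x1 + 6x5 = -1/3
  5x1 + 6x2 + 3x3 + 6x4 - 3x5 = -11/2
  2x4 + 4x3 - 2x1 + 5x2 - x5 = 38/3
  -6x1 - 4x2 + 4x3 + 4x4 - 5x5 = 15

Row-reduce the augmented matrix:
R1 ← R1 / (-6).
R2 ← R2 − 5·R1.
R3 ← R3 − 5·R1.
R4 ← R4 + 2·R1.
R5 ← R5 + 6·R1.
R2 ← R2 / (13/2).
R1 ← R1 + 1/2·R2.
R3 ← R3 − 17/2·R2.
R4 ← R4 − 4·R2.
R5 ← R5 + 7·R2.
R3 ← R3 / (179/39).
R1 ← R1 + 22/39·R3.
R2 ← R2 − 8/39·R3.
R4 ← R4 − 24/13·R3.
R5 ← R5 − 56/39·R3.
R4 ← R4 / (-904/179).
R1 ← R1 + 42/179·R4.
R2 ← R2 − 178/179·R4.
R3 ← R3 − 72/179·R4.
R5 ← R5 − 888/179·R4.
R5 ← R5 / (852/113).
R1 ← R1 + 207/452·R5.
R2 ← R2 − 619/452·R5.
R3 ← R3 + 218/113·R5.
R4 ← R4 + 473/904·R5.
Reading off the reduced rows gives x1 = -3, x2 = 2/3, x3 = 1/2, x4 = 3/2, x5 = 5/3.

x1 = -3, x2 = 2/3, x3 = 1/2, x4 = 3/2, x5 = 5/3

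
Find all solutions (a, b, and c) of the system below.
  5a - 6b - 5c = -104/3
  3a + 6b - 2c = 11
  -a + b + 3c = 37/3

a = -1/3, b = 3, c = 3

Row-reduce the augmented matrix:
R1 ← R1 / (5).
R2 ← R2 − 3·R1.
R3 ← R3 + 1·R1.
R2 ← R2 / (48/5).
R1 ← R1 + 6/5·R2.
R3 ← R3 + 1/5·R2.
R3 ← R3 / (97/48).
R1 ← R1 + 7/8·R3.
R2 ← R2 − 5/48·R3.
Reading off the reduced rows gives a = -1/3, b = 3, c = 3.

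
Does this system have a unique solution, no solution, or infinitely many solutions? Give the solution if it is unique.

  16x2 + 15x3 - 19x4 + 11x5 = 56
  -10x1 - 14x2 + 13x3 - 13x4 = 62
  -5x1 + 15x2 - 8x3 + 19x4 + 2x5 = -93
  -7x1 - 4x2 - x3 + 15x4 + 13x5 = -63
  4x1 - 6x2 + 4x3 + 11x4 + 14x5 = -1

Row-reduce the augmented matrix:
Swap R1 and R2.
R1 ← R1 / (-10).
R3 ← R3 + 5·R1.
R4 ← R4 + 7·R1.
R5 ← R5 − 4·R1.
R2 ← R2 / (16).
R1 ← R1 − 7/5·R2.
R3 ← R3 − 22·R2.
R4 ← R4 − 29/5·R2.
R5 ← R5 + 58/5·R2.
R3 ← R3 / (-281/8).
R1 ← R1 + 209/80·R3.
R2 ← R2 − 15/16·R3.
R4 ← R4 + 1243/80·R3.
R5 ← R5 − 803/40·R3.
R4 ← R4 / (4581/562).
R1 ← R1 + 493/562·R4.
R2 ← R2 − 107/562·R4.
R3 ← R3 + 413/281·R4.
R5 ← R5 − 6050/281·R4.
R5 ← R5 / (-1129979/45810).
R1 ← R1 − 36841/22905·R5.
R2 ← R2 + 409/45810·R5.
R3 ← R3 − 139517/45810·R5.
R4 ← R4 − 83279/45810·R5.
Reading off the reduced rows gives x1 = 3, x2 = -1, x3 = 5, x4 = -1, x5 = -2.

x1 = 3, x2 = -1, x3 = 5, x4 = -1, x5 = -2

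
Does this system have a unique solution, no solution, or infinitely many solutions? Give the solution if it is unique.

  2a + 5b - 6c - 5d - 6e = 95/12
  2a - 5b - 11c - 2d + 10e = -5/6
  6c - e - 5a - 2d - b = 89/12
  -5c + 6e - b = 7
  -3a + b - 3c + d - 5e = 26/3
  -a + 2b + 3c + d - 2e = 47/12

a = -3, b = 11/4, c = -3/4, d = -1/3, e = 1

Row-reduce the augmented matrix:
R1 ← R1 / (2).
R2 ← R2 − 2·R1.
R3 ← R3 + 5·R1.
R5 ← R5 + 3·R1.
R6 ← R6 + 1·R1.
R2 ← R2 / (-10).
R1 ← R1 − 5/2·R2.
R3 ← R3 − 23/2·R2.
R4 ← R4 + 1·R2.
R5 ← R5 − 17/2·R2.
R6 ← R6 − 9/2·R2.
R3 ← R3 / (-59/4).
R1 ← R1 + 17/4·R3.
R2 ← R2 − 1/2·R3.
R4 ← R4 + 9/2·R3.
R5 ← R5 + 65/4·R3.
R6 ← R6 + 9/4·R3.
R4 ← R4 / (906/295).
R1 ← R1 − 423/295·R4.
R2 ← R2 + 199/295·R4.
R3 ← R3 − 221/295·R4.
R5 ← R5 − 2426/295·R4.
R6 ← R6 − 453/295·R4.
R5 ← R5 / (-5828/453).
R1 ← R1 + 212/151·R5.
R2 ← R2 + 323/453·R5.
R3 ← R3 + 479/453·R5.
R4 ← R4 − 541/453·R5.
R6 reduces to 0 = 0, so the extra equation is consistent.
Reading off the reduced rows gives a = -3, b = 11/4, c = -3/4, d = -1/3, e = 1.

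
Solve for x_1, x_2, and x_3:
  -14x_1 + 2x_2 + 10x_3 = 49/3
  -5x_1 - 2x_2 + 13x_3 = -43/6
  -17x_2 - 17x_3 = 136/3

Row-reduce the augmented matrix:
R1 ← R1 / (-14).
R2 ← R2 + 5·R1.
R2 ← R2 / (-19/7).
R1 ← R1 + 1/7·R2.
R3 ← R3 + 17·R2.
R3 ← R3 / (-1445/19).
R1 ← R1 + 23/19·R3.
R2 ← R2 + 66/19·R3.
Reading off the reduced rows gives x_1 = -5/2, x_2 = -1, x_3 = -5/3.

x_1 = -5/2, x_2 = -1, x_3 = -5/3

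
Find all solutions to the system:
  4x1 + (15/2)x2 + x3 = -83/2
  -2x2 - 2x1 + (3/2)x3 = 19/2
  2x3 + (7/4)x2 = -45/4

Row-reduce:
R1 ← R1 / (4).
R2 ← R2 + 2·R1.
R2 ← R2 / (7/4).
R1 ← R1 − 15/8·R2.
R3 ← R3 − 7/4·R2.
Rank is 2 with 3 unknowns, leaving x3 free.

infinitely many solutions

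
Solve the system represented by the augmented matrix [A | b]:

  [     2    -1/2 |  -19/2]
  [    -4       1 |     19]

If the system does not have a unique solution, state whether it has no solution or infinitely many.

Row-reduce:
R1 ← R1 / (2).
R2 ← R2 + 4·R1.
Rank is 1 with 2 unknowns, leaving x_2 free.

infinitely many solutions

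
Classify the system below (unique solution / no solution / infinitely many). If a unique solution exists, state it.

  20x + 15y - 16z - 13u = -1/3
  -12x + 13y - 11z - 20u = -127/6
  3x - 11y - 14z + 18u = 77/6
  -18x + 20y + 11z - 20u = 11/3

Row-reduce the augmented matrix:
R1 ← R1 / (20).
R2 ← R2 + 12·R1.
R3 ← R3 − 3·R1.
R4 ← R4 + 18·R1.
R2 ← R2 / (22).
R1 ← R1 − 3/4·R2.
R3 ← R3 + 53/4·R2.
R4 ← R4 − 67/2·R2.
R3 ← R3 / (-10563/440).
R1 ← R1 + 43/440·R3.
R2 ← R2 + 103/110·R3.
R4 ← R4 − 6153/220·R3.
R4 ← R4 / (7227/503).
R1 ← R1 − 3007/10563·R4.
R2 ← R2 + 14669/10563·R4.
R3 ← R3 + 1411/10563·R4.
Reading off the reduced rows gives x = 0, y = 5/2, z = 1/3, u = 5/2.

x = 0, y = 5/2, z = 1/3, u = 5/2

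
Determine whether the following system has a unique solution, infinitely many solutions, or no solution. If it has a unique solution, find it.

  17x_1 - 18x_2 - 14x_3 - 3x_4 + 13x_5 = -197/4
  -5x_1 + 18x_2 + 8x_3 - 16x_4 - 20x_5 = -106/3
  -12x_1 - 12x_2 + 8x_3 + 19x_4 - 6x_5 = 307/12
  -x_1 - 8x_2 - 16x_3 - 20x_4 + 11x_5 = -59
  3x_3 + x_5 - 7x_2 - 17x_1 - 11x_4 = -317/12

x_1 = -1, x_2 = 5/2, x_3 = 2/3, x_4 = 11/4, x_5 = 7/3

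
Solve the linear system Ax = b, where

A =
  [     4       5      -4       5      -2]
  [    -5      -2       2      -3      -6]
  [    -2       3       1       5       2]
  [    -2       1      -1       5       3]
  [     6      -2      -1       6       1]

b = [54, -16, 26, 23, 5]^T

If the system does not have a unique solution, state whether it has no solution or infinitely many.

x_1 = -1, x_2 = 5, x_3 = -4, x_4 = 3, x_5 = -1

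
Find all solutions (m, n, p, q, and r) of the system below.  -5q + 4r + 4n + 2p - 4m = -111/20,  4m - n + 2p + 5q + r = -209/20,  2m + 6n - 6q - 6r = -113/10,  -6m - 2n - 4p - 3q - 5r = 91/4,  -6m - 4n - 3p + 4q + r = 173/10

m = -1, n = -3, p = -3/2, q = -5/4, r = -1/5

Row-reduce the augmented matrix:
R1 ← R1 / (-4).
R2 ← R2 − 4·R1.
R3 ← R3 − 2·R1.
R4 ← R4 + 6·R1.
R5 ← R5 + 6·R1.
R2 ← R2 / (3).
R1 ← R1 + 1·R2.
R3 ← R3 − 8·R2.
R4 ← R4 + 8·R2.
R5 ← R5 + 10·R2.
R3 ← R3 / (-29/3).
R1 ← R1 − 5/6·R3.
R2 ← R2 − 4/3·R3.
R4 ← R4 − 11/3·R3.
R5 ← R5 − 22/3·R3.
R4 ← R4 / (37/29).
R1 ← R1 − 15/29·R4.
R2 ← R2 + 34/29·R4.
R3 ← R3 − 51/58·R4.
R5 ← R5 − 293/58·R4.
R5 ← R5 / (1133/74).
R1 ← R1 − 33/37·R5.
R2 ← R2 + 171/37·R5.
R3 ← R3 − 349/74·R5.
R4 ← R4 + 123/37·R5.
Reading off the reduced rows gives m = -1, n = -3, p = -3/2, q = -5/4, r = -1/5.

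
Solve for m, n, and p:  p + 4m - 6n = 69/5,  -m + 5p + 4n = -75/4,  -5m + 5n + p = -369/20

m = 7/4, n = -3/2, p = -11/5

Row-reduce the augmented matrix:
R1 ← R1 / (4).
R2 ← R2 + 1·R1.
R3 ← R3 + 5·R1.
R2 ← R2 / (5/2).
R1 ← R1 + 3/2·R2.
R3 ← R3 + 5/2·R2.
R3 ← R3 / (15/2).
R1 ← R1 − 17/5·R3.
R2 ← R2 − 21/10·R3.
Reading off the reduced rows gives m = 7/4, n = -3/2, p = -11/5.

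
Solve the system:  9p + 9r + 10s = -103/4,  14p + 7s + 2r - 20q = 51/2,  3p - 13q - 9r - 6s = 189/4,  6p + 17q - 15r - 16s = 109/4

p = 1/2, q = -3/2, r = -9/4, s = -1

Row-reduce the augmented matrix:
R1 ← R1 / (9).
R2 ← R2 − 14·R1.
R3 ← R3 − 3·R1.
R4 ← R4 − 6·R1.
R2 ← R2 / (-20).
R3 ← R3 + 13·R2.
R4 ← R4 − 17·R2.
R3 ← R3 / (-21/5).
R1 ← R1 − 1·R3.
R2 ← R2 − 3/5·R3.
R4 ← R4 + 156/5·R3.
R4 ← R4 / (-23/12).
R1 ← R1 − 23/108·R4.
R2 ← R2 + 1/9·R4.
R3 ← R3 − 97/108·R4.
Reading off the reduced rows gives p = 1/2, q = -3/2, r = -9/4, s = -1.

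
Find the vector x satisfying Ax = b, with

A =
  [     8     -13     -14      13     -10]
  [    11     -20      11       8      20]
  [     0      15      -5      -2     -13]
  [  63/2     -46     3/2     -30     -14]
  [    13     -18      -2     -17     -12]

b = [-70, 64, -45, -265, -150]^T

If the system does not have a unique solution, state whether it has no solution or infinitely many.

Row-reduce:
R1 ← R1 / (8).
R2 ← R2 − 11·R1.
R4 ← R4 − 63/2·R1.
R5 ← R5 − 13·R1.
R2 ← R2 / (-17/8).
R1 ← R1 + 13/8·R2.
R3 ← R3 − 15·R2.
R4 ← R4 − 83/16·R2.
R5 ← R5 − 25/8·R2.
R3 ← R3 / (3545/17).
R1 ← R1 + 423/17·R3.
R2 ← R2 + 242/17·R3.
R4 ← R4 − 2218/17·R3.
R5 ← R5 − 1109/17·R3.
R4 ← R4 / (-214224/3545).
R1 ← R1 − 2199/3545·R4.
R2 ← R2 + 879/3545·R4.
R3 ← R3 + 1219/3545·R4.
R5 ← R5 + 107112/3545·R4.
Row 5 reduces to 0 = -3/2, a contradiction. The system is inconsistent.

no solution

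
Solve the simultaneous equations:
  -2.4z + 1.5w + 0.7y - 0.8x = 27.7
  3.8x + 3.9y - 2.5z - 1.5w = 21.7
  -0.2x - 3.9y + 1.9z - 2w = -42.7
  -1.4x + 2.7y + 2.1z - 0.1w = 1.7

x = -1, y = 5, z = -6, w = 6

Row-reduce the augmented matrix:
R1 ← R1 / (-4/5).
R2 ← R2 − 19/5·R1.
R3 ← R3 + 1/5·R1.
R4 ← R4 + 7/5·R1.
R2 ← R2 / (289/40).
R1 ← R1 + 7/8·R2.
R3 ← R3 + 163/40·R2.
R4 ← R4 − 59/40·R2.
R3 ← R3 / (-7716/1445).
R1 ← R1 − 761/578·R3.
R2 ← R2 + 556/289·R3.
R4 ← R4 − 13204/1445·R3.
R4 ← R4 / (-48389/19290).
R1 ← R1 + 30775/30864·R4.
R2 ← R2 − 1895/3858·R4.
R3 ← R3 + 2305/15432·R4.
Reading off the reduced rows gives x = -1, y = 5, z = -6, w = 6.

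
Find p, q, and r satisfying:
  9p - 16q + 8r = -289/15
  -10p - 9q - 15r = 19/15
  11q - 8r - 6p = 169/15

Row-reduce the augmented matrix:
R1 ← R1 / (9).
R2 ← R2 + 10·R1.
R3 ← R3 + 6·R1.
R2 ← R2 / (-241/9).
R1 ← R1 + 16/9·R2.
R3 ← R3 − 1/3·R2.
R3 ← R3 / (-661/241).
R1 ← R1 − 312/241·R3.
R2 ← R2 − 55/241·R3.
Reading off the reduced rows gives p = -5/3, q = 3/5, r = 2/3.

p = -5/3, q = 3/5, r = 2/3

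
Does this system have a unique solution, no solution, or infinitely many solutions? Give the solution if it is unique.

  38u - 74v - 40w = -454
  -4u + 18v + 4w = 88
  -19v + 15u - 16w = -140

Row-reduce:
R1 ← R1 / (38).
R2 ← R2 + 4·R1.
R3 ← R3 − 15·R1.
R2 ← R2 / (194/19).
R1 ← R1 + 37/19·R2.
R3 ← R3 − 194/19·R2.
Row 3 reduces to 0 = -1, a contradiction. The system is inconsistent.

no solution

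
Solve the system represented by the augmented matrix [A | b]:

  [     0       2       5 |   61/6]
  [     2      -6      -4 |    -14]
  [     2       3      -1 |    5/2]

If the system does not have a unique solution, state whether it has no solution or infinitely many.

x_1 = 0, x_2 = 4/3, x_3 = 3/2

Row-reduce the augmented matrix:
Swap R1 and R2.
R1 ← R1 / (2).
R3 ← R3 − 2·R1.
R2 ← R2 / (2).
R1 ← R1 + 3·R2.
R3 ← R3 − 9·R2.
R3 ← R3 / (-39/2).
R1 ← R1 − 11/2·R3.
R2 ← R2 − 5/2·R3.
Reading off the reduced rows gives x_1 = 0, x_2 = 4/3, x_3 = 3/2.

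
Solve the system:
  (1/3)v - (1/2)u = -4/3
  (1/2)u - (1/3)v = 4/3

infinitely many solutions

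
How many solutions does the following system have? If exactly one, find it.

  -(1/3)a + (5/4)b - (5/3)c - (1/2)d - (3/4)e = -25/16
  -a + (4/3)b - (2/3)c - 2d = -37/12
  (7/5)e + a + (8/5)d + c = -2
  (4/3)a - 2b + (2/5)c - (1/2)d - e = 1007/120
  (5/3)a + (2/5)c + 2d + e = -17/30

Row-reduce the augmented matrix:
R1 ← R1 / (-1/3).
R2 ← R2 + 1·R1.
R3 ← R3 − 1·R1.
R4 ← R4 − 4/3·R1.
R5 ← R5 − 5/3·R1.
R2 ← R2 / (-29/12).
R1 ← R1 + 15/4·R2.
R3 ← R3 − 15/4·R2.
R4 ← R4 − 3·R2.
R5 ← R5 − 25/4·R2.
R3 ← R3 / (79/29).
R1 ← R1 + 50/29·R3.
R2 ← R2 + 52/29·R3.
R4 ← R4 + 386/435·R3.
R5 ← R5 − 1424/435·R3.
R4 ← R4 / (-39589/11850).
R1 ← R1 − 146/79·R4.
R2 ← R2 + 94/395·R4.
R3 ← R3 + 98/395·R4.
R5 ← R5 + 5812/5925·R4.
R5 ← R5 / (-135/39589).
R1 ← R1 − 9450/39589·R5.
R2 ← R2 − 32949/39589·R5.
R3 ← R3 − 39405/39589·R5.
R4 ← R4 − 4106/39589·R5.
Reading off the reduced rows gives a = 5/4, b = -3, c = -1, d = -3/4, e = -3/4.

a = 5/4, b = -3, c = -1, d = -3/4, e = -3/4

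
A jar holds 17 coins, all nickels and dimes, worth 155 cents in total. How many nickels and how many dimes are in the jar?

Let n = nickels, d = dimes.
  n + d = 17
  10d + 5n = 155
Row-reduce the augmented matrix:
R2 ← R2 − 5·R1.
R2 ← R2 / (5).
R1 ← R1 − 1·R2.
Reading off the reduced rows gives n = 3, d = 14.

nickels: 3, dimes: 14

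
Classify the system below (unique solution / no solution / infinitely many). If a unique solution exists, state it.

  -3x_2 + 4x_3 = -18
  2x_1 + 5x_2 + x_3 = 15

infinitely many solutions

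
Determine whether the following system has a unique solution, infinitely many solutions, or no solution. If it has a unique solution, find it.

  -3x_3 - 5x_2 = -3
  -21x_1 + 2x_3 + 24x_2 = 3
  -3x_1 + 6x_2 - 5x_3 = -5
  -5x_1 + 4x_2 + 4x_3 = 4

Row-reduce:
Swap R1 and R2.
R1 ← R1 / (-21).
R3 ← R3 + 3·R1.
R4 ← R4 + 5·R1.
R2 ← R2 / (-5).
R1 ← R1 + 8/7·R2.
R3 ← R3 − 18/7·R2.
R4 ← R4 + 12/7·R2.
R3 ← R3 / (-239/35).
R1 ← R1 − 62/105·R3.
R2 ← R2 − 3/5·R3.
R4 ← R4 − 478/105·R3.
Row 4 reduces to 0 = -1/3, a contradiction. The system is inconsistent.

no solution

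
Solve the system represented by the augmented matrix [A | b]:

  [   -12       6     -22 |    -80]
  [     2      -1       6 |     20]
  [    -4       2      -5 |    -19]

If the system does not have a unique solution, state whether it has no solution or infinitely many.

no solution

Row-reduce:
R1 ← R1 / (-12).
R2 ← R2 − 2·R1.
R3 ← R3 + 4·R1.
R2 ← R2 / (7/3).
R1 ← R1 − 11/6·R2.
R3 ← R3 − 7/3·R2.
Row 3 reduces to 0 = 1, a contradiction. The system is inconsistent.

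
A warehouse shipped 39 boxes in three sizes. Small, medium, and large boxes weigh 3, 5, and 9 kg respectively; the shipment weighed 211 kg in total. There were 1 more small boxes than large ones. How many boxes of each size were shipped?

Let s = small boxes, m = medium boxes, l = large boxes.
  s + m + l = 39
  3s + 5m + 9l = 211
  s - l = 1
Row-reduce the augmented matrix:
R2 ← R2 − 3·R1.
R3 ← R3 − 1·R1.
R2 ← R2 / (2).
R1 ← R1 − 1·R2.
R3 ← R3 + 1·R2.
R1 ← R1 + 2·R3.
R2 ← R2 − 3·R3.
Reading off the reduced rows gives s = 10, m = 20, l = 9.

small boxes: 10, medium boxes: 20, large boxes: 9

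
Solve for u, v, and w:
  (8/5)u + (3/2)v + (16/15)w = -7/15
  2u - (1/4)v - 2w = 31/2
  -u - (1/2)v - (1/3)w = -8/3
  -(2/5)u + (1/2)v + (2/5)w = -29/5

u = 6, v = -6, w = -1

Row-reduce the augmented matrix:
R1 ← R1 / (8/5).
R2 ← R2 − 2·R1.
R3 ← R3 + 1·R1.
R4 ← R4 + 2/5·R1.
R2 ← R2 / (-17/8).
R1 ← R1 − 15/16·R2.
R3 ← R3 − 7/16·R2.
R4 ← R4 − 7/8·R2.
R3 ← R3 / (-6/17).
R1 ← R1 + 41/51·R3.
R2 ← R2 − 80/51·R3.
R4 ← R4 + 12/17·R3.
R4 reduces to 0 = 0, so the extra equation is consistent.
Reading off the reduced rows gives u = 6, v = -6, w = -1.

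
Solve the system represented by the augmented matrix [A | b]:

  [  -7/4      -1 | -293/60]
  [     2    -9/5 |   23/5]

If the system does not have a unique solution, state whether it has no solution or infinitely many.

Row-reduce the augmented matrix:
R1 ← R1 / (-7/4).
R2 ← R2 − 2·R1.
R2 ← R2 / (-103/35).
R1 ← R1 − 4/7·R2.
Reading off the reduced rows gives x_1 = 13/5, x_2 = 1/3.

x_1 = 13/5, x_2 = 1/3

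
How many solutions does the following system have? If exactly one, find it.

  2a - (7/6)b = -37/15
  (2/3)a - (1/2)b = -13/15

Row-reduce the augmented matrix:
R1 ← R1 / (2).
R2 ← R2 − 2/3·R1.
R2 ← R2 / (-1/9).
R1 ← R1 + 7/12·R2.
Reading off the reduced rows gives a = -1, b = 2/5.

a = -1, b = 2/5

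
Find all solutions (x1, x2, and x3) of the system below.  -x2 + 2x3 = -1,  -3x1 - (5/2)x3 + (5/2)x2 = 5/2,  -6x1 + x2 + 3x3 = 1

Row-reduce:
Swap R1 and R2.
R1 ← R1 / (-3).
R3 ← R3 + 6·R1.
R2 ← R2 / (-1).
R1 ← R1 + 5/6·R2.
R3 ← R3 + 4·R2.
Rank is 2 with 3 unknowns, leaving x3 free.

infinitely many solutions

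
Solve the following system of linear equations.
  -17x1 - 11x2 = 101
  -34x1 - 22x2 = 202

Row-reduce:
R1 ← R1 / (-17).
R2 ← R2 + 34·R1.
Rank is 1 with 2 unknowns, leaving x2 free.

infinitely many solutions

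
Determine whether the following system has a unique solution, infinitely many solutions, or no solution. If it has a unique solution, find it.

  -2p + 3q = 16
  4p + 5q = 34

Row-reduce the augmented matrix:
R1 ← R1 / (-2).
R2 ← R2 − 4·R1.
R2 ← R2 / (11).
R1 ← R1 + 3/2·R2.
Reading off the reduced rows gives p = 1, q = 6.

p = 1, q = 6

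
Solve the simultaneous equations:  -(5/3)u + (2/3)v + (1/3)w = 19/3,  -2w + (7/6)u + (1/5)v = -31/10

Row-reduce:
R1 ← R1 / (-5/3).
R2 ← R2 − 7/6·R1.
R2 ← R2 / (2/3).
R1 ← R1 + 2/5·R2.
Rank is 2 with 3 unknowns, leaving w free.

infinitely many solutions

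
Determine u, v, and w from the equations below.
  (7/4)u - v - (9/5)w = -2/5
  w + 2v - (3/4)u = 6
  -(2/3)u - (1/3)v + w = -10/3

u = 0, v = 4, w = -2

Row-reduce the augmented matrix:
R1 ← R1 / (7/4).
R2 ← R2 + 3/4·R1.
R3 ← R3 + 2/3·R1.
R2 ← R2 / (11/7).
R1 ← R1 + 4/7·R2.
R3 ← R3 + 5/7·R2.
R3 ← R3 / (23/55).
R1 ← R1 + 52/55·R3.
R2 ← R2 − 8/55·R3.
Reading off the reduced rows gives u = 0, v = 4, w = -2.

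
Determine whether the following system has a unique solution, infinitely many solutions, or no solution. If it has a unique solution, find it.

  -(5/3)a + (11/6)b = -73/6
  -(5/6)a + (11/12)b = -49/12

no solution

Row-reduce:
R1 ← R1 / (-5/3).
R2 ← R2 + 5/6·R1.
Row 2 reduces to 0 = 2, a contradiction. The system is inconsistent.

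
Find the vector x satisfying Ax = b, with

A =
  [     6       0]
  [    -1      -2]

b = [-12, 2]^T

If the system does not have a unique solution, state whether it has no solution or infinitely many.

Row-reduce the augmented matrix:
R1 ← R1 / (6).
R2 ← R2 + 1·R1.
R2 ← R2 / (-2).
Reading off the reduced rows gives x_1 = -2, x_2 = 0.

x_1 = -2, x_2 = 0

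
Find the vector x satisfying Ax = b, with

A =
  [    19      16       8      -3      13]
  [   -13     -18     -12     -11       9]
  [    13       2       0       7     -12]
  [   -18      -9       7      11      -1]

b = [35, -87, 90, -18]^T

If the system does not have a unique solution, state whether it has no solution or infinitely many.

Row-reduce:
R1 ← R1 / (19).
R2 ← R2 + 13·R1.
R3 ← R3 − 13·R1.
R4 ← R4 + 18·R1.
R2 ← R2 / (-134/19).
R1 ← R1 − 16/19·R2.
R3 ← R3 + 170/19·R2.
R4 ← R4 − 117/19·R2.
R3 ← R3 / (188/67).
R1 ← R1 + 24/67·R3.
R2 ← R2 − 62/67·R3.
R4 ← R4 − 595/67·R3.
R4 ← R4 / (-3962/47).
R1 ← R1 − 73/47·R4.
R2 ← R2 + 310/47·R4.
R3 ← R3 − 429/47·R4.
Rank is 4 with 5 unknowns, leaving x_5 free.

infinitely many solutions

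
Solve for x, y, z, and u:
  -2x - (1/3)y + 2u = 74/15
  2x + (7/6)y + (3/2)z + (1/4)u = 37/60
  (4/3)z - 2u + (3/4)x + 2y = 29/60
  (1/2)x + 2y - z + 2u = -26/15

Row-reduce the augmented matrix:
R1 ← R1 / (-2).
R2 ← R2 − 2·R1.
R3 ← R3 − 3/4·R1.
R4 ← R4 − 1/2·R1.
R2 ← R2 / (5/6).
R1 ← R1 − 1/6·R2.
R3 ← R3 − 15/8·R2.
R4 ← R4 − 23/12·R2.
R3 ← R3 / (-49/24).
R1 ← R1 + 3/10·R3.
R2 ← R2 − 9/5·R3.
R4 ← R4 + 89/20·R3.
R4 ← R4 / (5431/490).
R1 ← R1 + 128/245·R4.
R2 ← R2 + 702/245·R4.
R3 ← R3 − 303/98·R4.
Reading off the reduced rows gives x = -5/3, y = 0, z = 5/2, u = 4/5.

x = -5/3, y = 0, z = 5/2, u = 4/5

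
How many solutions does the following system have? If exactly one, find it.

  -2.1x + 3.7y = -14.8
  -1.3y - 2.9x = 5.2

Row-reduce the augmented matrix:
R1 ← R1 / (-21/10).
R2 ← R2 + 29/10·R1.
R2 ← R2 / (-673/105).
R1 ← R1 + 37/21·R2.
Reading off the reduced rows gives x = 0, y = -4.

x = 0, y = -4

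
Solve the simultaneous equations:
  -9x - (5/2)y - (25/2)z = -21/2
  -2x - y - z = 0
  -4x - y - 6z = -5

no solution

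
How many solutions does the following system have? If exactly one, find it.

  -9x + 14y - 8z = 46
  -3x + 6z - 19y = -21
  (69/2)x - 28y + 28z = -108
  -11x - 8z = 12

no solution

Row-reduce:
R1 ← R1 / (-9).
R2 ← R2 + 3·R1.
R3 ← R3 − 69/2·R1.
R4 ← R4 + 11·R1.
R2 ← R2 / (-71/3).
R1 ← R1 + 14/9·R2.
R3 ← R3 − 77/3·R2.
R4 ← R4 + 154/9·R2.
R3 ← R3 / (478/71).
R1 ← R1 − 68/213·R3.
R2 ← R2 + 26/71·R3.
R4 ← R4 + 956/213·R3.
Row 4 reduces to 0 = 4/3, a contradiction. The system is inconsistent.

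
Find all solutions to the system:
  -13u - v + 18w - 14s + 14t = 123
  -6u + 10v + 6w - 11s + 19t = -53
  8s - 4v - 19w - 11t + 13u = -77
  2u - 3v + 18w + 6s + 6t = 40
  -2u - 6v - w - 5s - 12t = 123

u = -1, v = -6, w = 5, s = -6, t = -5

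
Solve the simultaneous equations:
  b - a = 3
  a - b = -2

no solution

Row-reduce:
R1 ← R1 / (-1).
R2 ← R2 − 1·R1.
Row 2 reduces to 0 = 1, a contradiction. The system is inconsistent.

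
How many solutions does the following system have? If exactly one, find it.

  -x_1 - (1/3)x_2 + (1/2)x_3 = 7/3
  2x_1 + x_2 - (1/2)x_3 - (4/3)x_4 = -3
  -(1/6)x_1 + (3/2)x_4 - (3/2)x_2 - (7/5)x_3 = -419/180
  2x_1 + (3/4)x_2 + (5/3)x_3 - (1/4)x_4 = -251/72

x_1 = -7/3, x_2 = 1/2, x_3 = 1/3, x_4 = -1

Row-reduce the augmented matrix:
R1 ← R1 / (-1).
R2 ← R2 − 2·R1.
R3 ← R3 + 1/6·R1.
R4 ← R4 − 2·R1.
R2 ← R2 / (1/3).
R1 ← R1 − 1/3·R2.
R3 ← R3 + 13/9·R2.
R4 ← R4 − 1/12·R2.
R3 ← R3 / (41/60).
R1 ← R1 + 1·R3.
R2 ← R2 − 3/2·R3.
R4 ← R4 − 61/24·R3.
R4 ← R4 / (5902/369).
R1 ← R1 + 202/41·R4.
R2 ← R2 − 221/41·R4.
R3 ← R3 + 770/123·R4.
Reading off the reduced rows gives x_1 = -7/3, x_2 = 1/2, x_3 = 1/3, x_4 = -1.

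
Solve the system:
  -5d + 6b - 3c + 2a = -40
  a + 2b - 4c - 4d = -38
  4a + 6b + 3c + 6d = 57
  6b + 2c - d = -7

a = 6, b = -2, c = 5, d = 5

Row-reduce the augmented matrix:
R1 ← R1 / (2).
R2 ← R2 − 1·R1.
R3 ← R3 − 4·R1.
R2 ← R2 / (-1).
R1 ← R1 − 3·R2.
R3 ← R3 + 6·R2.
R4 ← R4 − 6·R2.
R3 ← R3 / (24).
R1 ← R1 + 9·R3.
R2 ← R2 − 5/2·R3.
R4 ← R4 + 13·R3.
R4 ← R4 / (85/24).
R1 ← R1 − 19/8·R4.
R2 ← R2 + 53/48·R4.
R3 ← R3 − 25/24·R4.
Reading off the reduced rows gives a = 6, b = -2, c = 5, d = 5.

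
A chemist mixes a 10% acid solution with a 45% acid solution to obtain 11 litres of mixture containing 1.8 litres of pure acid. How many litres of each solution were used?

Let a = litres of solution A, b = litres of solution B.
  a + b = 11
  (1/10)a + (9/20)b = 9/5
Row-reduce the augmented matrix:
R2 ← R2 − 1/10·R1.
R2 ← R2 / (7/20).
R1 ← R1 − 1·R2.
Reading off the reduced rows gives a = 9, b = 2.

litres of solution A: 9, litres of solution B: 2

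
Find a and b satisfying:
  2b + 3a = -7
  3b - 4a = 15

Row-reduce the augmented matrix:
R1 ← R1 / (3).
R2 ← R2 + 4·R1.
R2 ← R2 / (17/3).
R1 ← R1 − 2/3·R2.
Reading off the reduced rows gives a = -3, b = 1.

a = -3, b = 1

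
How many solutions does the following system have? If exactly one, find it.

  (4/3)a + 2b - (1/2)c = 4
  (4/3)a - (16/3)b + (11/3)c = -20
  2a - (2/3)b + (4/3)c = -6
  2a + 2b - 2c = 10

a = 0, b = 1, c = -4

Row-reduce the augmented matrix:
R1 ← R1 / (4/3).
R2 ← R2 − 4/3·R1.
R3 ← R3 − 2·R1.
R4 ← R4 − 2·R1.
R2 ← R2 / (-22/3).
R1 ← R1 − 3/2·R2.
R3 ← R3 + 11/3·R2.
R4 ← R4 + 1·R2.
Swap R3 and R4.
R3 ← R3 / (-20/11).
R1 ← R1 − 21/44·R3.
R2 ← R2 + 25/44·R3.
R4 reduces to 0 = 0, so the extra equation is consistent.
Reading off the reduced rows gives a = 0, b = 1, c = -4.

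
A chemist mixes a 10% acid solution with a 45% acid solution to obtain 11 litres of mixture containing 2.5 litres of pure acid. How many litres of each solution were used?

litres of solution A: 7, litres of solution B: 4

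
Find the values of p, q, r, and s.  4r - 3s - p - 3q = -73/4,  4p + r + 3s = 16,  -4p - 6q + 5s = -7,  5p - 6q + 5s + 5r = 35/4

p = 7/4, q = 5/2, r = 0, s = 3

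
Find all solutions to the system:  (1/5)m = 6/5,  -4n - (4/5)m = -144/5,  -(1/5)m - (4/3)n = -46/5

Row-reduce the augmented matrix:
R1 ← R1 / (1/5).
R2 ← R2 + 4/5·R1.
R3 ← R3 + 1/5·R1.
R2 ← R2 / (-4).
R3 ← R3 + 4/3·R2.
R3 reduces to 0 = 0, so the extra equation is consistent.
Reading off the reduced rows gives m = 6, n = 6.

m = 6, n = 6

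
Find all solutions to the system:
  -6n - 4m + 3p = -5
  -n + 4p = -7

Row-reduce:
R1 ← R1 / (-4).
R2 ← R2 / (-1).
R1 ← R1 − 3/2·R2.
Rank is 2 with 3 unknowns, leaving p free.

infinitely many solutions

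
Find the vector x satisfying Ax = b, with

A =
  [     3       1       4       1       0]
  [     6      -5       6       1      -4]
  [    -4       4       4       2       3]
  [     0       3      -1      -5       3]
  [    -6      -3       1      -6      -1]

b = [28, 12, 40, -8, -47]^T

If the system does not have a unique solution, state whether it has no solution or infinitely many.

Row-reduce the augmented matrix:
R1 ← R1 / (3).
R2 ← R2 − 6·R1.
R3 ← R3 + 4·R1.
R5 ← R5 + 6·R1.
R2 ← R2 / (-7).
R1 ← R1 − 1/3·R2.
R3 ← R3 − 16/3·R2.
R4 ← R4 − 3·R2.
R5 ← R5 + 1·R2.
R3 ← R3 / (164/21).
R1 ← R1 − 26/21·R3.
R2 ← R2 − 2/7·R3.
R4 ← R4 + 13/7·R3.
R5 ← R5 − 65/7·R3.
R4 ← R4 / (-395/82).
R1 ← R1 + 5/41·R4.
R2 ← R2 − 2/41·R4.
R3 ← R3 − 27/82·R4.
R5 ← R5 + 567/82·R4.
R5 ← R5 / (-1739/790).
R1 ← R1 + 17/79·R5.
R2 ← R2 − 463/790·R5.
R3 ← R3 − 32/395·R5.
R4 ← R4 + 209/790·R5.
Reading off the reduced rows gives x_1 = 2, x_2 = 1, x_3 = 4, x_4 = 5, x_5 = 6.

x_1 = 2, x_2 = 1, x_3 = 4, x_4 = 5, x_5 = 6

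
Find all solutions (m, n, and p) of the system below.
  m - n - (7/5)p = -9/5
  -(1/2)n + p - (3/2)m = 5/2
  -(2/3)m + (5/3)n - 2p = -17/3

m = 0, n = -1, p = 2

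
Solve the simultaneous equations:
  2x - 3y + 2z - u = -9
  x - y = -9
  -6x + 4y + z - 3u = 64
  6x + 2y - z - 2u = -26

x = -6, y = 3, z = 4, u = -4

Row-reduce the augmented matrix:
R1 ← R1 / (2).
R2 ← R2 − 1·R1.
R3 ← R3 + 6·R1.
R4 ← R4 − 6·R1.
R2 ← R2 / (1/2).
R1 ← R1 + 3/2·R2.
R3 ← R3 + 5·R2.
R4 ← R4 − 11·R2.
R3 ← R3 / (-3).
R1 ← R1 + 2·R3.
R2 ← R2 + 2·R3.
R4 ← R4 − 15·R3.
R4 ← R4 / (-15).
R1 ← R1 − 5/3·R4.
R2 ← R2 − 5/3·R4.
R3 ← R3 − 1/3·R4.
Reading off the reduced rows gives x = -6, y = 3, z = 4, u = -4.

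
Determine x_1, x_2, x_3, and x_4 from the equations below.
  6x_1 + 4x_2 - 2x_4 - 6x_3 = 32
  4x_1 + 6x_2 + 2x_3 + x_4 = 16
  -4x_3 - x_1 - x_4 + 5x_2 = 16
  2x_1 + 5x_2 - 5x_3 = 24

x_1 = 2, x_2 = 2, x_3 = -2, x_4 = 0

Row-reduce the augmented matrix:
R1 ← R1 / (6).
R2 ← R2 − 4·R1.
R3 ← R3 + 1·R1.
R4 ← R4 − 2·R1.
R2 ← R2 / (10/3).
R1 ← R1 − 2/3·R2.
R3 ← R3 − 17/3·R2.
R4 ← R4 − 11/3·R2.
R3 ← R3 / (-76/5).
R1 ← R1 + 11/5·R3.
R2 ← R2 − 9/5·R3.
R4 ← R4 + 48/5·R3.
R4 ← R4 / (55/38).
R1 ← R1 + 5/152·R4.
R2 ← R2 − 11/152·R4.
R3 ← R3 − 53/152·R4.
Reading off the reduced rows gives x_1 = 2, x_2 = 2, x_3 = -2, x_4 = 0.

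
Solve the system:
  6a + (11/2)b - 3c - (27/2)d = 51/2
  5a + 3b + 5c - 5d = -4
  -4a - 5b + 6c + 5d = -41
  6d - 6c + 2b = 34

Row-reduce:
R1 ← R1 / (6).
R2 ← R2 − 5·R1.
R3 ← R3 + 4·R1.
R2 ← R2 / (-19/12).
R1 ← R1 − 11/12·R2.
R3 ← R3 + 4/3·R2.
R4 ← R4 − 2·R2.
R3 ← R3 / (-44/19).
R1 ← R1 − 73/19·R3.
R2 ← R2 + 90/19·R3.
R4 ← R4 − 66/19·R3.
Row 4 reduces to 0 = -2, a contradiction. The system is inconsistent.

no solution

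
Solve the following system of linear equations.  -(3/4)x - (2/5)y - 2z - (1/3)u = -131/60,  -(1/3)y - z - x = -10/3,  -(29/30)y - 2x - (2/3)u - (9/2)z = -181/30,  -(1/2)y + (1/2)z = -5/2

infinitely many solutions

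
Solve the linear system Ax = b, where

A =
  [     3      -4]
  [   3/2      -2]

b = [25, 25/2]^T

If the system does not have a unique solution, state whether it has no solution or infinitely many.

infinitely many solutions

Row-reduce:
R1 ← R1 / (3).
R2 ← R2 − 3/2·R1.
Rank is 1 with 2 unknowns, leaving x_2 free.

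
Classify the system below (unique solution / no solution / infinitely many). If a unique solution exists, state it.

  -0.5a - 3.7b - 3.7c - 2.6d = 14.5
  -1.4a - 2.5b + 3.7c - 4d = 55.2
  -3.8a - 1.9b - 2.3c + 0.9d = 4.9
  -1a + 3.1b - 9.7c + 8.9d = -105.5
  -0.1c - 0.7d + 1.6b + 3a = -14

Row-reduce the augmented matrix:
R1 ← R1 / (-1/2).
R2 ← R2 + 7/5·R1.
R3 ← R3 + 19/5·R1.
R4 ← R4 + 1·R1.
R5 ← R5 − 3·R1.
R2 ← R2 / (393/50).
R1 ← R1 − 37/5·R2.
R3 ← R3 − 1311/50·R2.
R4 ← R4 − 21/2·R2.
R5 ← R5 + 103/5·R2.
R3 ← R3 / (-13809/655).
R1 ← R1 + 2294/393·R3.
R2 ← R2 − 703/393·R3.
R4 ← R4 + 13809/655·R3.
R5 ← R5 − 57179/3930·R3.
Swap R4 and R5.
R4 ← R4 / (-825871/828540).
R1 ← R1 + 23977/41427·R4.
R2 ← R2 − 102895/82854·R4.
R3 ← R3 + 12731/27618·R4.
R5 reduces to 0 = 0, so the extra equation is consistent.
Reading off the reduced rows gives a = -3, b = -5, c = 5, d = -5.

a = -3, b = -5, c = 5, d = -5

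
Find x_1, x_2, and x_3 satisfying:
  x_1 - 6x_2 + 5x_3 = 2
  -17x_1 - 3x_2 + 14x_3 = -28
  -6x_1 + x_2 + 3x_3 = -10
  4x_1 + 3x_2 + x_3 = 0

x_1 = 1, x_2 = -1, x_3 = -1

Row-reduce the augmented matrix:
R2 ← R2 + 17·R1.
R3 ← R3 + 6·R1.
R4 ← R4 − 4·R1.
R2 ← R2 / (-105).
R1 ← R1 + 6·R2.
R3 ← R3 + 35·R2.
R4 ← R4 − 27·R2.
Swap R3 and R4.
R3 ← R3 / (226/35).
R1 ← R1 + 23/35·R3.
R2 ← R2 + 33/35·R3.
R4 reduces to 0 = 0, so the extra equation is consistent.
Reading off the reduced rows gives x_1 = 1, x_2 = -1, x_3 = -1.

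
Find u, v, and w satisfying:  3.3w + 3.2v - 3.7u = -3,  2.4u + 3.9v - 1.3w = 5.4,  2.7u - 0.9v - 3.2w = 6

u = -1, v = 1, w = -3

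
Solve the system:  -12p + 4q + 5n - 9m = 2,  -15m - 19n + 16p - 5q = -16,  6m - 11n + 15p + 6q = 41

Row-reduce:
R1 ← R1 / (-9).
R2 ← R2 + 15·R1.
R3 ← R3 − 6·R1.
R2 ← R2 / (-82/3).
R1 ← R1 + 5/9·R2.
R3 ← R3 + 23/3·R2.
R3 ← R3 / (-127/41).
R1 ← R1 − 74/123·R3.
R2 ← R2 + 54/41·R3.
Rank is 3 with 4 unknowns, leaving q free.

infinitely many solutions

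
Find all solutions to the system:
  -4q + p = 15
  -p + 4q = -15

infinitely many solutions

Row-reduce:
R2 ← R2 + 1·R1.
Rank is 1 with 2 unknowns, leaving q free.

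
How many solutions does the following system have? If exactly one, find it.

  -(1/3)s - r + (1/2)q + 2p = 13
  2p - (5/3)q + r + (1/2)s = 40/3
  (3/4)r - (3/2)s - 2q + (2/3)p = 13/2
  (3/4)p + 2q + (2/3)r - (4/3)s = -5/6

p = 6, q = -2, r = -2, s = 0

Row-reduce the augmented matrix:
R1 ← R1 / (2).
R2 ← R2 − 2·R1.
R3 ← R3 − 2/3·R1.
R4 ← R4 − 3/4·R1.
R2 ← R2 / (-13/6).
R1 ← R1 − 1/4·R2.
R3 ← R3 + 13/6·R2.
R4 ← R4 − 29/16·R2.
R3 ← R3 / (-11/12).
R1 ← R1 + 7/26·R3.
R2 ← R2 + 12/13·R3.
R4 ← R4 − 847/312·R3.
R4 ← R4 / (-13277/1872).
R1 ← R1 − 333/572·R4.
R2 ← R2 − 265/143·R4.
R3 ← R3 − 80/33·R4.
Reading off the reduced rows gives p = 6, q = -2, r = -2, s = 0.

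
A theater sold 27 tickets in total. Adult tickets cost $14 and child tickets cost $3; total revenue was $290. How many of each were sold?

Let a = adult tickets, c = child tickets.
  a + c = 27
  14a + 3c = 290
Row-reduce the augmented matrix:
R2 ← R2 − 14·R1.
R2 ← R2 / (-11).
R1 ← R1 − 1·R2.
Reading off the reduced rows gives a = 19, c = 8.

adult tickets: 19, child tickets: 8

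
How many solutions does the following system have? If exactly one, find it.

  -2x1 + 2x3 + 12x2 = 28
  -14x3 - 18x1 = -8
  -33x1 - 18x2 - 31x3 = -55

Row-reduce:
R1 ← R1 / (-2).
R2 ← R2 + 18·R1.
R3 ← R3 + 33·R1.
R2 ← R2 / (-108).
R1 ← R1 + 6·R2.
R3 ← R3 + 216·R2.
Row 3 reduces to 0 = 3, a contradiction. The system is inconsistent.

no solution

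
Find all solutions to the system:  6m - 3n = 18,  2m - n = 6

infinitely many solutions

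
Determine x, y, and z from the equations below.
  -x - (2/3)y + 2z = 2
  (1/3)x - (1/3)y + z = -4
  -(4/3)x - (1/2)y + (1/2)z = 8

x = -6, y = -3, z = -3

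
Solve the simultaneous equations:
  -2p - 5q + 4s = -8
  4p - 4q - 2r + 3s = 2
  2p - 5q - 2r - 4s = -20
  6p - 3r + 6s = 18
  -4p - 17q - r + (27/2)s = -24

Row-reduce:
R1 ← R1 / (-2).
R2 ← R2 − 4·R1.
R3 ← R3 − 2·R1.
R4 ← R4 − 6·R1.
R5 ← R5 + 4·R1.
R2 ← R2 / (-14).
R1 ← R1 − 5/2·R2.
R3 ← R3 + 10·R2.
R4 ← R4 + 15·R2.
R5 ← R5 + 7·R2.
R3 ← R3 / (-4/7).
R1 ← R1 + 5/14·R3.
R2 ← R2 − 1/7·R3.
R4 ← R4 + 6/7·R3.
R4 ← R4 / (18).
R1 ← R1 − 39/8·R4.
R2 ← R2 + 11/4·R4.
R3 ← R3 − 55/4·R4.
Row 5 reduces to 0 = -1, a contradiction. The system is inconsistent.

no solution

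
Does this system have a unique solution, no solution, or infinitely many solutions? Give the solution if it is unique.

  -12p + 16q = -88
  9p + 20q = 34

Row-reduce the augmented matrix:
R1 ← R1 / (-12).
R2 ← R2 − 9·R1.
R2 ← R2 / (32).
R1 ← R1 + 4/3·R2.
Reading off the reduced rows gives p = 6, q = -1.

p = 6, q = -1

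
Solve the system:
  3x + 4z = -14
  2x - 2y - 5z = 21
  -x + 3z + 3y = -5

Row-reduce the augmented matrix:
R1 ← R1 / (3).
R2 ← R2 − 2·R1.
R3 ← R3 + 1·R1.
R2 ← R2 / (-2).
R3 ← R3 − 3·R2.
R3 ← R3 / (-43/6).
R1 ← R1 − 4/3·R3.
R2 ← R2 − 23/6·R3.
Reading off the reduced rows gives x = 2, y = 4, z = -5.

x = 2, y = 4, z = -5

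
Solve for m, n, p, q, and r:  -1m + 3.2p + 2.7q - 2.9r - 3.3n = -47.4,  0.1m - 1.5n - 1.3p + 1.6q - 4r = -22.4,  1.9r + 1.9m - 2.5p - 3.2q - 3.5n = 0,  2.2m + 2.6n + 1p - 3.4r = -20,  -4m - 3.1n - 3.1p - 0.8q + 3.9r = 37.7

m = -3, n = 5, p = -6, q = 1, r = 6

Row-reduce the augmented matrix:
R1 ← R1 / (-1).
R2 ← R2 − 1/10·R1.
R3 ← R3 − 19/10·R1.
R4 ← R4 − 11/5·R1.
R5 ← R5 + 4·R1.
R2 ← R2 / (-183/100).
R1 ← R1 − 33/10·R2.
R3 ← R3 + 977/100·R2.
R4 ← R4 + 233/50·R2.
R5 ← R5 − 101/10·R2.
R3 ← R3 / (8063/915).
R1 ← R1 + 303/61·R3.
R2 ← R2 − 98/183·R3.
R4 ← R4 − 1928/183·R3.
R5 ← R5 + 7799/366·R3.
R4 ← R4 / (435678/40315).
R1 ← R1 + 31184/8063·R4.
R2 ← R2 + 4293/8063·R4.
R3 ← R3 + 7369/8063·R4.
R5 ← R5 + 76063/3665·R4.
R5 ← R5 / (-3157699/871356).
R1 ← R1 + 786961/435678·R5.
R2 ← R2 − 13315/145226·R5.
R3 ← R3 − 73076/217839·R5.
R4 ← R4 + 883813/435678·R5.
Reading off the reduced rows gives m = -3, n = 5, p = -6, q = 1, r = 6.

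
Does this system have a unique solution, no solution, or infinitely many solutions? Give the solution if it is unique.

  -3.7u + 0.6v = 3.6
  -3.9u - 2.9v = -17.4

Row-reduce the augmented matrix:
R1 ← R1 / (-37/10).
R2 ← R2 + 39/10·R1.
R2 ← R2 / (-1307/370).
R1 ← R1 + 6/37·R2.
Reading off the reduced rows gives u = 0, v = 6.

u = 0, v = 6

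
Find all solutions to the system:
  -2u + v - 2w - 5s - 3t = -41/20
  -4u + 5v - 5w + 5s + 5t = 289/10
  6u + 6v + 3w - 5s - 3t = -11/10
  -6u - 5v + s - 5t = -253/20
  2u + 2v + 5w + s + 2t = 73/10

u = -8/5, v = 5/2, w = 1/4, s = 1/4, t = 2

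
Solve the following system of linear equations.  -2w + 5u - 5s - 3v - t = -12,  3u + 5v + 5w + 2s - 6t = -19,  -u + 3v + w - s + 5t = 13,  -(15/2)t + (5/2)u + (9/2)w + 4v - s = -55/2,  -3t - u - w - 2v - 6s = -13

Row-reduce:
R1 ← R1 / (5).
R2 ← R2 − 3·R1.
R3 ← R3 + 1·R1.
R4 ← R4 − 5/2·R1.
R5 ← R5 + 1·R1.
R2 ← R2 / (34/5).
R1 ← R1 + 3/5·R2.
R3 ← R3 − 12/5·R2.
R4 ← R4 − 11/2·R2.
R5 ← R5 + 13/5·R2.
R3 ← R3 / (-27/17).
R1 ← R1 − 5/34·R3.
R2 ← R2 − 31/34·R3.
R4 ← R4 − 33/68·R3.
R5 ← R5 − 33/34·R3.
R4 ← R4 / (-133/36).
R1 ← R1 + 49/54·R4.
R2 ← R2 + 77/54·R4.
R3 ← R3 − 64/27·R4.
R5 ← R5 + 133/18·R4.
Row 5 reduces to 0 = 4, a contradiction. The system is inconsistent.

no solution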